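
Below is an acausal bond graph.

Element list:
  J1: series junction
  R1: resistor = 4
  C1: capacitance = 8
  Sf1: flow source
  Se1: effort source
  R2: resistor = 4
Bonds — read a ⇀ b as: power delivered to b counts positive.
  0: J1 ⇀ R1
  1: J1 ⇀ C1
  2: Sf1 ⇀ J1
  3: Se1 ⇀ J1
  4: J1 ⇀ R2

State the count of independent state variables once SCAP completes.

#2 stroke→Sf1  (Sf1 (Sf) sets flow on bond)
#3 stroke→J1  (source Se1 imposes e)
#0 stroke→J1  (J1: bond 2 brought flow, rest push out)
#1 stroke→J1  (J1 flow already set via bond 2)
#4 stroke→J1  (common-f at J1 fixed by 2)

1  (C1 all integral)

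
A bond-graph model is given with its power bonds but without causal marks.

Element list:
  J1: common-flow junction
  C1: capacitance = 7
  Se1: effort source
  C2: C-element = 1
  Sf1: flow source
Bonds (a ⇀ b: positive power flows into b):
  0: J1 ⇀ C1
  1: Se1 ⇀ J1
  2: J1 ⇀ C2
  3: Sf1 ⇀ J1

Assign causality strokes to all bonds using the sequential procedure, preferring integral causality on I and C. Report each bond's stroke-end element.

bond 1 stroke→J1  (source Se1 imposes e)
bond 3 stroke→Sf1  (source Sf1 imposes f)
bond 0 stroke→J1  (common-f at J1 fixed by 3)
bond 2 stroke→J1  (1-jn J1 has f-setter on 3)

β0 stroke at J1
β1 stroke at J1
β2 stroke at J1
β3 stroke at Sf1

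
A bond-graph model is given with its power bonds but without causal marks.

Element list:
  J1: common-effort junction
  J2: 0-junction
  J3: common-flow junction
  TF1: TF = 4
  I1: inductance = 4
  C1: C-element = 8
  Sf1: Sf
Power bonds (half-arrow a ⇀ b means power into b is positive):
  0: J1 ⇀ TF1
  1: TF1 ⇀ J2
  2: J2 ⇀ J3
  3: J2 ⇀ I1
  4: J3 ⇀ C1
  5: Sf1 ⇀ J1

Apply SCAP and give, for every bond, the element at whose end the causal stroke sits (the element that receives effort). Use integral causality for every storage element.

b5 →Sf1  (Sf1 fixes flow; stroke at Sf1)
b0 →J1  (J1: last free bond brings effort in)
b1 →TF1  (TF1 one-in-one-out from 0)
b3 →I1  (I1: I, integral causality)
b2 →J2  (J2: last free bond brings effort in)
b4 →J3  (common-f at J3 fixed by 2)

#0 |J1
#1 |TF1
#2 |J2
#3 |I1
#4 |J3
#5 |Sf1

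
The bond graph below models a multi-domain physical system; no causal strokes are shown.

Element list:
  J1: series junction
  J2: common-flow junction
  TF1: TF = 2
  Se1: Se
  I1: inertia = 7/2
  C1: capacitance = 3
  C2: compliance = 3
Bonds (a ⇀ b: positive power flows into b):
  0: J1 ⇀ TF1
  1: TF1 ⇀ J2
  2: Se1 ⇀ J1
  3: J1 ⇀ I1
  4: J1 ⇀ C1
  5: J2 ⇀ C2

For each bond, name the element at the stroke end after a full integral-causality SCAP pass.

β2 |J1  (Se1 (Se) sets effort on bond)
β3 |I1  (I1 outputs flow p/I1)
β0 |J1  (common-f at J1 fixed by 3)
β4 |J1  (1-jn J1 has f-setter on 3)
β1 |TF1  (TF TF1: opposite of bond 0)
β5 |J2  (1-jn J2 has f-setter on 1)

bond 0 stroke at J1
bond 1 stroke at TF1
bond 2 stroke at J1
bond 3 stroke at I1
bond 4 stroke at J1
bond 5 stroke at J2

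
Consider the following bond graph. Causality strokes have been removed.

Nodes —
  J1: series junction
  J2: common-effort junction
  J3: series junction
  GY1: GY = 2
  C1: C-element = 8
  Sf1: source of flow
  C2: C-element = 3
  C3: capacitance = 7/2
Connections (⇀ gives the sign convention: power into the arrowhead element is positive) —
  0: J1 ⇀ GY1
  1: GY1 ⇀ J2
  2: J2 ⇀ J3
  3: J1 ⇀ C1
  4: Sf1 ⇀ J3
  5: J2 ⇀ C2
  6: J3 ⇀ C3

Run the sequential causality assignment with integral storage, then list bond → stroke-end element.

bond 0 stroke→GY1
bond 1 stroke→GY1
bond 2 stroke→J3
bond 3 stroke→J1
bond 4 stroke→Sf1
bond 5 stroke→J2
bond 6 stroke→J3

β4 |Sf1  (Sf1 fixes flow; stroke at Sf1)
β2 |J3  (J3 flow already set via bond 4)
β6 |J3  (J3 flow already set via bond 4)
β3 |J1  (C1 integral (e out))
β0 |GY1  (only one flow-in slot at J1)
β1 |GY1  (GY1: gyrator matches bond 0)
β5 |J2  (only one effort-in slot at J2)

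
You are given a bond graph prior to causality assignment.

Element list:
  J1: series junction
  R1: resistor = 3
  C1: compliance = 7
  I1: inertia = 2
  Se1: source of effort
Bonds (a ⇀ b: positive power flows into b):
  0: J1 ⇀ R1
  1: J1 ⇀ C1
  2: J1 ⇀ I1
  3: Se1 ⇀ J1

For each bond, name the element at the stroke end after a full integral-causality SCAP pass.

b0 |J1
b1 |J1
b2 |I1
b3 |J1

β3 →J1  (Se1 (Se) sets effort on bond)
β1 →J1  (C1 integral (e out))
β2 →I1  (I1: I, integral causality)
β0 →J1  (J1: bond 2 brought flow, rest push out)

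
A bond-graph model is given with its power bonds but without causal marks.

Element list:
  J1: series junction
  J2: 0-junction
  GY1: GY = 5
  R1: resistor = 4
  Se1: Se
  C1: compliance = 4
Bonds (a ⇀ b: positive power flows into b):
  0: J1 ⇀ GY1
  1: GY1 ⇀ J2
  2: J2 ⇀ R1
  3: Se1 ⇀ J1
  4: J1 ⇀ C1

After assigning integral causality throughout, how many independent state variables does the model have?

b3 stroke at J1  (Se1 fixes effort; stroke away)
b4 stroke at J1  (C1: C, integral causality)
b0 stroke at GY1  (only one flow-in slot at J1)
b1 stroke at GY1  (through GY1, causality inverts; strokes same side of GY1)
b2 stroke at J2  (only one effort-in slot at J2)

1  (C1 all integral)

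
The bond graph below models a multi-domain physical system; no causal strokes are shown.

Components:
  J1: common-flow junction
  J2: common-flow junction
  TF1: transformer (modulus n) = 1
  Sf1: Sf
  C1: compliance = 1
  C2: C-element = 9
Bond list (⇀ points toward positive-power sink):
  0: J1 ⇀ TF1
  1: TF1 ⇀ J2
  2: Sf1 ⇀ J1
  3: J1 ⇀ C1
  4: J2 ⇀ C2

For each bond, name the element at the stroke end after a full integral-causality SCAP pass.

b2 stroke at Sf1  (Sf1 (Sf) sets flow on bond)
b0 stroke at J1  (common-f at J1 fixed by 2)
b3 stroke at J1  (1-jn J1 has f-setter on 2)
b1 stroke at TF1  (TF1: transformer flips bond 0)
b4 stroke at J2  (common-f at J2 fixed by 1)

bond 0 |J1
bond 1 |TF1
bond 2 |Sf1
bond 3 |J1
bond 4 |J2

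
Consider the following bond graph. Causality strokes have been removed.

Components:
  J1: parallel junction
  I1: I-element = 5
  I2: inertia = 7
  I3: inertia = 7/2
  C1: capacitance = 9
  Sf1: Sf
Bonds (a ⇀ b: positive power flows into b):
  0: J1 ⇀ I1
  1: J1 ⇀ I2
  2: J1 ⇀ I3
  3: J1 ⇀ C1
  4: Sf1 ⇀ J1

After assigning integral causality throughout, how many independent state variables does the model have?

b4 →Sf1  (Sf1: flow source, stroke at near end)
b0 →I1  (I1: I, integral causality)
b1 →I2  (I2: I, integral causality)
b2 →I3  (I3: I, integral causality)
b3 →J1  (J1: last free bond brings effort in)

4  (C1, I1, I2, I3 all integral)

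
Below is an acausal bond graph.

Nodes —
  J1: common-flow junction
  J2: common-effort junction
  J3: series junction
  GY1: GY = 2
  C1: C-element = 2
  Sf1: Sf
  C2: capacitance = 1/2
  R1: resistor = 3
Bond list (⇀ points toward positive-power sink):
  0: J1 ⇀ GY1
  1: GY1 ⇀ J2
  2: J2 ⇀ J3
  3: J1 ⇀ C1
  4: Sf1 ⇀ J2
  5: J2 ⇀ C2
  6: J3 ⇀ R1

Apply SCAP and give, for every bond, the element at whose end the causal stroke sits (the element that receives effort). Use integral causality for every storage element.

β4 stroke→Sf1  (Sf1 (Sf) sets flow on bond)
β3 stroke→J1  (C1 outputs effort q/C1)
β0 stroke→GY1  (J1: last free bond brings flow in)
β1 stroke→GY1  (GY GY1: same side as bond 0)
β5 stroke→J2  (prefer integral on C2)
β2 stroke→J3  (J2 effort already set via bond 5)
β6 stroke→R1  (J3 needs exactly one f-in)

#0 stroke→GY1
#1 stroke→GY1
#2 stroke→J3
#3 stroke→J1
#4 stroke→Sf1
#5 stroke→J2
#6 stroke→R1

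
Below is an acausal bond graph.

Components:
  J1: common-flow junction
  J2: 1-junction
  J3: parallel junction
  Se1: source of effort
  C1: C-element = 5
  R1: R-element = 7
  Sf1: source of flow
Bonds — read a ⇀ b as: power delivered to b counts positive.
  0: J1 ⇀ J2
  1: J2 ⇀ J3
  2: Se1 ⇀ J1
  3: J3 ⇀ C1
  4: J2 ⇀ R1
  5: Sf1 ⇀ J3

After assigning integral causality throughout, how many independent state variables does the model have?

1  (C1 all integral)

β2 stroke at J1  (Se1: effort source, stroke at far end)
β5 stroke at Sf1  (Sf1 (Sf) sets flow on bond)
β0 stroke at J2  (J1 needs exactly one f-in)
β3 stroke at J3  (C1 outputs effort q/C1)
β1 stroke at J2  (J3 effort already set via bond 3)
β4 stroke at R1  (only one flow-in slot at J2)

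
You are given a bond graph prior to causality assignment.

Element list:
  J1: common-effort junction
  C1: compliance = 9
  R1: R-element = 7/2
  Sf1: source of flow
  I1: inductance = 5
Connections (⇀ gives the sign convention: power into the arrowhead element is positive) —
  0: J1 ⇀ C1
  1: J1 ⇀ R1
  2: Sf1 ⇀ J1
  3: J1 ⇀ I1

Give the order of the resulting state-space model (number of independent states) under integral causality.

#2 →Sf1  (Sf1 fixes flow; stroke at Sf1)
#0 →J1  (C1 integral (e out))
#1 →R1  (common-e at J1 fixed by 0)
#3 →I1  (common-e at J1 fixed by 0)

2  (C1, I1 all integral)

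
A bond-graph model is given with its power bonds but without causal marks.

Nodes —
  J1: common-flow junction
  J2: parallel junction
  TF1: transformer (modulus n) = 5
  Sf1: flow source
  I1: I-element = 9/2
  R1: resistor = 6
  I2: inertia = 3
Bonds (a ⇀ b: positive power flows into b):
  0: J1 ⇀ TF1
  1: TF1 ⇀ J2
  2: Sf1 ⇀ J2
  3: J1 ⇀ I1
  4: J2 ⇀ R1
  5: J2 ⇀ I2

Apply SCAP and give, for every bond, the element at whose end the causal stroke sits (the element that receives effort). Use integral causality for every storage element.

β2 |Sf1  (Sf1 fixes flow; stroke at Sf1)
β3 |I1  (I1 integral (f out))
β0 |J1  (J1: bond 3 brought flow, rest push out)
β1 |TF1  (through TF1, causality passes straight; one stroke at TF1)
β5 |I2  (prefer integral on I2)
β4 |J2  (only one effort-in slot at J2)

#0 |J1
#1 |TF1
#2 |Sf1
#3 |I1
#4 |J2
#5 |I2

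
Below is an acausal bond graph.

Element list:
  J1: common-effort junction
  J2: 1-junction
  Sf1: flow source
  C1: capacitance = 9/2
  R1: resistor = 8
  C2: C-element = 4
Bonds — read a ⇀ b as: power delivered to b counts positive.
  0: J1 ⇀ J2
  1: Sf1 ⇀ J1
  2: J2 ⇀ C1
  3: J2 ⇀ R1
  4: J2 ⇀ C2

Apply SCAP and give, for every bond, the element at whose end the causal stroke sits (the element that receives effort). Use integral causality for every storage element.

#0 →J1
#1 →Sf1
#2 →J2
#3 →J2
#4 →J2

b1 |Sf1  (Sf1 (Sf) sets flow on bond)
b0 |J1  (J1 needs exactly one e-in)
b2 |J2  (1-jn J2 has f-setter on 0)
b3 |J2  (J2 flow already set via bond 0)
b4 |J2  (common-f at J2 fixed by 0)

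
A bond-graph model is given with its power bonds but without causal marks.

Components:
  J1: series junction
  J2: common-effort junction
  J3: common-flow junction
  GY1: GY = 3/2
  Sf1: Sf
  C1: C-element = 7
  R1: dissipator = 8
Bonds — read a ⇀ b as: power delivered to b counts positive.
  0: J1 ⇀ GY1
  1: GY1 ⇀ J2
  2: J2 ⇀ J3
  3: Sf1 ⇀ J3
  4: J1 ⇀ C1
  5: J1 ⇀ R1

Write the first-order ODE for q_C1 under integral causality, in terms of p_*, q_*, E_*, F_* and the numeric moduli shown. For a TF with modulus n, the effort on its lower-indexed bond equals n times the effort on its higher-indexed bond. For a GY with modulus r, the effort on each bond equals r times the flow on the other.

dq_C1/dt = -3*F_Sf1/16 - q_C1/56

β3 |Sf1  (Sf1: flow source, stroke at near end)
β2 |J3  (common-f at J3 fixed by 3)
β1 |J2  (closing 0-jn rule on J2)
β0 |J1  (GY GY1: same side as bond 1)
β4 |J1  (C1: C, integral causality)
β5 |R1  (J1 needs exactly one f-in)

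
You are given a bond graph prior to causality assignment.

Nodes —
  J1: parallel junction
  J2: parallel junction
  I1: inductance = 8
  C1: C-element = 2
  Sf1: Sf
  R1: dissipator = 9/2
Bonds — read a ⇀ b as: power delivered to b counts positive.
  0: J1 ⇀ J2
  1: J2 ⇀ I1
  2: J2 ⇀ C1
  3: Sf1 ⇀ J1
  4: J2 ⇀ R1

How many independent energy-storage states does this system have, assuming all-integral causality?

bond 3 →Sf1  (Sf1 (Sf) sets flow on bond)
bond 0 →J1  (closing 0-jn rule on J1)
bond 1 →I1  (I1: I, integral causality)
bond 2 →J2  (prefer integral on C1)
bond 4 →R1  (J2 effort already set via bond 2)

2  (C1, I1 all integral)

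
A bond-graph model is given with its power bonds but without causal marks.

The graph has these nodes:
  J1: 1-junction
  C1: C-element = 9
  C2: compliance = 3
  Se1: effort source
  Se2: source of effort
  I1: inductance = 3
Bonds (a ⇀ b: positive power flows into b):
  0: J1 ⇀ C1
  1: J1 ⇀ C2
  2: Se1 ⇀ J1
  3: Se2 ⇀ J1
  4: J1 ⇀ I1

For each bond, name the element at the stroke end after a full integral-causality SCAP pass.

β2 |J1  (Se1 (Se) sets effort on bond)
β3 |J1  (Se2 (Se) sets effort on bond)
β0 |J1  (C1 integral (e out))
β1 |J1  (C2 outputs effort q/C2)
β4 |I1  (only one flow-in slot at J1)

bond 0 |J1
bond 1 |J1
bond 2 |J1
bond 3 |J1
bond 4 |I1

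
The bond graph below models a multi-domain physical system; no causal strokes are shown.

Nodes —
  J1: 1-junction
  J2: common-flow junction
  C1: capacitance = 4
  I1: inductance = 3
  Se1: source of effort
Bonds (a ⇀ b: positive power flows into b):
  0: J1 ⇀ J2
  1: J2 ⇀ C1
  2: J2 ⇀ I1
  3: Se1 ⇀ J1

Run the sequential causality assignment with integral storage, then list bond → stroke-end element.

bond 3 stroke→J1  (Se1 (Se) sets effort on bond)
bond 0 stroke→J2  (J1 needs exactly one f-in)
bond 1 stroke→J2  (C1: C, integral causality)
bond 2 stroke→I1  (closing 1-jn rule on J2)

#0 stroke at J2
#1 stroke at J2
#2 stroke at I1
#3 stroke at J1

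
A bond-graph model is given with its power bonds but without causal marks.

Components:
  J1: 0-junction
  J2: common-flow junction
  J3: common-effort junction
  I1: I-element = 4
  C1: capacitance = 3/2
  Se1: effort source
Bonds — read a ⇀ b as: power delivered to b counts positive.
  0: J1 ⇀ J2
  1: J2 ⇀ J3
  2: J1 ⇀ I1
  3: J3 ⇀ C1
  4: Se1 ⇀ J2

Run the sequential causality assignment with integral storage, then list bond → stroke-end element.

β0 |J1
β1 |J2
β2 |I1
β3 |J3
β4 |J2

b4 →J2  (source Se1 imposes e)
b2 →I1  (I1 outputs flow p/I1)
b0 →J1  (only one effort-in slot at J1)
b1 →J2  (J2 flow already set via bond 0)
b3 →J3  (only one effort-in slot at J3)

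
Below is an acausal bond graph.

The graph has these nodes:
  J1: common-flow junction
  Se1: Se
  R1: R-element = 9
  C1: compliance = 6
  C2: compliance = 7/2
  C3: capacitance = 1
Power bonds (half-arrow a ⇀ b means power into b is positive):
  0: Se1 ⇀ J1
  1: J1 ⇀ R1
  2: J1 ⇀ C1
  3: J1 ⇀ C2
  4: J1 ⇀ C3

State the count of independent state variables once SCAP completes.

3  (C1, C2, C3 all integral)

b0 |J1  (source Se1 imposes e)
b2 |J1  (prefer integral on C1)
b3 |J1  (C2 outputs effort q/C2)
b4 |J1  (C3 outputs effort q/C3)
b1 |R1  (only one flow-in slot at J1)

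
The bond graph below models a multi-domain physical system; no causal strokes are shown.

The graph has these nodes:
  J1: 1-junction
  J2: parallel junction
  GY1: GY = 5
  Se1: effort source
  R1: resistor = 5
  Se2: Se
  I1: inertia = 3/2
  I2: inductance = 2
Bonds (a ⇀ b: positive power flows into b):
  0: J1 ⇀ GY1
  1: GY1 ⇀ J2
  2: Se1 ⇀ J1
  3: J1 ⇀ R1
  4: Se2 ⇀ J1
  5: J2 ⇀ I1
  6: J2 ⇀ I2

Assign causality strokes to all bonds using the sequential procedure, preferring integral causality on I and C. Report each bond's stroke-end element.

#0 stroke→J1
#1 stroke→J2
#2 stroke→J1
#3 stroke→R1
#4 stroke→J1
#5 stroke→I1
#6 stroke→I2

β2 stroke→J1  (Se1 (Se) sets effort on bond)
β4 stroke→J1  (Se2 (Se) sets effort on bond)
β5 stroke→I1  (prefer integral on I1)
β6 stroke→I2  (I2: I, integral causality)
β1 stroke→J2  (closing 0-jn rule on J2)
β0 stroke→J1  (GY1 both-in/both-out from 1)
β3 stroke→R1  (J1 needs exactly one f-in)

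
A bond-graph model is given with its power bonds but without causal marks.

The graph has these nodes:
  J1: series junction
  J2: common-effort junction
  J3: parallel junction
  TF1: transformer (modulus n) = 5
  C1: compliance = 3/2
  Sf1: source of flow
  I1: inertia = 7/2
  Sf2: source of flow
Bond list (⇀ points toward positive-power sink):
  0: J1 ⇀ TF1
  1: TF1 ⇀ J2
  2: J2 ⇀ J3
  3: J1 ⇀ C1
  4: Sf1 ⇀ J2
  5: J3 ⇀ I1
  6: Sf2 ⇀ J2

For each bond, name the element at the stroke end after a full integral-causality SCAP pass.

#0 stroke at TF1
#1 stroke at J2
#2 stroke at J3
#3 stroke at J1
#4 stroke at Sf1
#5 stroke at I1
#6 stroke at Sf2

β4 stroke→Sf1  (Sf1 (Sf) sets flow on bond)
β6 stroke→Sf2  (Sf2 (Sf) sets flow on bond)
β3 stroke→J1  (C1 integral (e out))
β0 stroke→TF1  (J1: last free bond brings flow in)
β1 stroke→J2  (TF TF1: opposite of bond 0)
β2 stroke→J3  (J2: bond 1 brought effort, rest push out)
β5 stroke→I1  (J3: bond 2 brought effort, rest push out)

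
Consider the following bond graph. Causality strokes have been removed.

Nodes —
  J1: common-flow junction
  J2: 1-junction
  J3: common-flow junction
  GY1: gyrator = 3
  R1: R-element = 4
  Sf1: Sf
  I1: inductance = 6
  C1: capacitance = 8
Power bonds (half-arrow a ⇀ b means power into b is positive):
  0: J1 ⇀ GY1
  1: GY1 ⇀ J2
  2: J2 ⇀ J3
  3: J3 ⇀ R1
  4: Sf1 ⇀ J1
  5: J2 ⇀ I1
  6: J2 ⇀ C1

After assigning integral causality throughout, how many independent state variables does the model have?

b4 stroke→Sf1  (Sf1: flow source, stroke at near end)
b0 stroke→J1  (J1: bond 4 brought flow, rest push out)
b1 stroke→J2  (through GY1, causality inverts; strokes same side of GY1)
b5 stroke→I1  (I1: I, integral causality)
b2 stroke→J2  (common-f at J2 fixed by 5)
b6 stroke→J2  (J2 flow already set via bond 5)
b3 stroke→J3  (J3: bond 2 brought flow, rest push out)

2  (C1, I1 all integral)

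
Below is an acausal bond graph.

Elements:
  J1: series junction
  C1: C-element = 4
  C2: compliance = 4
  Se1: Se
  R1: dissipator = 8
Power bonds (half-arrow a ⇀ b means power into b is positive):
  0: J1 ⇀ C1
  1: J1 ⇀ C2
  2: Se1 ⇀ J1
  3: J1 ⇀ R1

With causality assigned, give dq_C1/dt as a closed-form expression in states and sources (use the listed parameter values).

dq_C1/dt = E_Se1/8 - q_C1/32 - q_C2/32

b2 stroke at J1  (Se1 fixes effort; stroke away)
b0 stroke at J1  (C1: C, integral causality)
b1 stroke at J1  (prefer integral on C2)
b3 stroke at R1  (J1 needs exactly one f-in)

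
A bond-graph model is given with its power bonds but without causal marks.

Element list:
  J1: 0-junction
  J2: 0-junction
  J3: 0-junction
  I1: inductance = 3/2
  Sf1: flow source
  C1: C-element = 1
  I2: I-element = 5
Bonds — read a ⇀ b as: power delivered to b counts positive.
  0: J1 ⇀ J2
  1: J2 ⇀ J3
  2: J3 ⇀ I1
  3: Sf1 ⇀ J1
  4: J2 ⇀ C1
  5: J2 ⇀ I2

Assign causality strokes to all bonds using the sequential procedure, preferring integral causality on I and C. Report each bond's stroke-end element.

bond 3 stroke→Sf1  (source Sf1 imposes f)
bond 0 stroke→J1  (J1: last free bond brings effort in)
bond 2 stroke→I1  (prefer integral on I1)
bond 1 stroke→J3  (only one effort-in slot at J3)
bond 4 stroke→J2  (C1 outputs effort q/C1)
bond 5 stroke→I2  (0-jn J2 has e-setter on 4)

b0 stroke→J1
b1 stroke→J3
b2 stroke→I1
b3 stroke→Sf1
b4 stroke→J2
b5 stroke→I2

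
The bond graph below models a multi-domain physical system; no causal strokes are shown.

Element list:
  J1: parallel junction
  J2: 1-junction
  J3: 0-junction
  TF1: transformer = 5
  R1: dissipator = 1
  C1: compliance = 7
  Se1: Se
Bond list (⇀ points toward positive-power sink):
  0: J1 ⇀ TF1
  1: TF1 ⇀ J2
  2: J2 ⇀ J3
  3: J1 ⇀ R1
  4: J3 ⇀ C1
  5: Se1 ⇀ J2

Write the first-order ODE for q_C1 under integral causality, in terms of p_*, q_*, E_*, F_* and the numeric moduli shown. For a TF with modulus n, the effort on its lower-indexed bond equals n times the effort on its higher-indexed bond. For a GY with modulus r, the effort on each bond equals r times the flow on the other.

dq_C1/dt = 25*E_Se1 - 25*q_C1/7

b5 stroke at J2  (Se1: effort source, stroke at far end)
b4 stroke at J3  (C1: C, integral causality)
b2 stroke at J2  (common-e at J3 fixed by 4)
b1 stroke at TF1  (closing 1-jn rule on J2)
b0 stroke at J1  (TF1: transformer flips bond 1)
b3 stroke at R1  (J1: bond 0 brought effort, rest push out)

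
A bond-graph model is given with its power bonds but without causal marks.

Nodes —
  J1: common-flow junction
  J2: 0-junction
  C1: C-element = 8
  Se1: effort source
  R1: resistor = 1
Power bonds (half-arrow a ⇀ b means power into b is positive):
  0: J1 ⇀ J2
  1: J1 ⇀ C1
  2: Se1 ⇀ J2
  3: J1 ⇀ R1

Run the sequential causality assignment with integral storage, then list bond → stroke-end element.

β2 |J2  (source Se1 imposes e)
β0 |J1  (0-jn J2 has e-setter on 2)
β1 |J1  (C1: C, integral causality)
β3 |R1  (only one flow-in slot at J1)

β0 →J1
β1 →J1
β2 →J2
β3 →R1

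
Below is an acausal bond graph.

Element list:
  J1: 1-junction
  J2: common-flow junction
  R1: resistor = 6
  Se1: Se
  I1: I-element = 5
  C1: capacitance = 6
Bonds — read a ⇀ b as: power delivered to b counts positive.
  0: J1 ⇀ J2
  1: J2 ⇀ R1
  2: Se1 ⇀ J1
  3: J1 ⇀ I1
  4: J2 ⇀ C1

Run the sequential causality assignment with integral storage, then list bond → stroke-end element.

β2 →J1  (Se1 fixes effort; stroke away)
β3 →I1  (prefer integral on I1)
β0 →J1  (common-f at J1 fixed by 3)
β1 →J2  (J2 flow already set via bond 0)
β4 →J2  (J2 flow already set via bond 0)

bond 0 stroke at J1
bond 1 stroke at J2
bond 2 stroke at J1
bond 3 stroke at I1
bond 4 stroke at J2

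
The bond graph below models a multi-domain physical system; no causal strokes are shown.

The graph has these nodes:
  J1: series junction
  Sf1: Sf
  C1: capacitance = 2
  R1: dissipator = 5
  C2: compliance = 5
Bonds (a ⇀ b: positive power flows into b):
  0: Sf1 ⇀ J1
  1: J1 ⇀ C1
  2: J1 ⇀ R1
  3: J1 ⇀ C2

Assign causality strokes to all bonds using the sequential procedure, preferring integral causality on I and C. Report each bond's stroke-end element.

β0 stroke→Sf1
β1 stroke→J1
β2 stroke→J1
β3 stroke→J1

β0 →Sf1  (Sf1 (Sf) sets flow on bond)
β1 →J1  (1-jn J1 has f-setter on 0)
β2 →J1  (J1 flow already set via bond 0)
β3 →J1  (J1: bond 0 brought flow, rest push out)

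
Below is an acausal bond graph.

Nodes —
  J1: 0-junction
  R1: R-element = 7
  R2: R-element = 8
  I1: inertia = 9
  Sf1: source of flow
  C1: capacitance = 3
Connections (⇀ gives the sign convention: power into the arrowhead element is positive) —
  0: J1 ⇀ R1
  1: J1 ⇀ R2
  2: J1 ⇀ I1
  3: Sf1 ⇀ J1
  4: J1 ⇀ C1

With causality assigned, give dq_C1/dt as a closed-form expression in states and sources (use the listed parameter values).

dq_C1/dt = F_Sf1 - p_I1/9 - 5*q_C1/56

#3 →Sf1  (Sf1: flow source, stroke at near end)
#2 →I1  (I1 outputs flow p/I1)
#4 →J1  (prefer integral on C1)
#0 →R1  (0-jn J1 has e-setter on 4)
#1 →R2  (0-jn J1 has e-setter on 4)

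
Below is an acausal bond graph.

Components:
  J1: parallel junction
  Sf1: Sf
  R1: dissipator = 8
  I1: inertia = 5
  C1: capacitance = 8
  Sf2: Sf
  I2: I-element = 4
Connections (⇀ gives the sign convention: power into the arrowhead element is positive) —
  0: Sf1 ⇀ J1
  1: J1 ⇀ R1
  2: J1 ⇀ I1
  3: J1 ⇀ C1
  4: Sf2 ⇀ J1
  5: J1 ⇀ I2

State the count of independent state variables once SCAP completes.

3  (C1, I1, I2 all integral)

β0 stroke at Sf1  (Sf1: flow source, stroke at near end)
β4 stroke at Sf2  (Sf2 (Sf) sets flow on bond)
β2 stroke at I1  (I1 outputs flow p/I1)
β3 stroke at J1  (C1 outputs effort q/C1)
β1 stroke at R1  (common-e at J1 fixed by 3)
β5 stroke at I2  (0-jn J1 has e-setter on 3)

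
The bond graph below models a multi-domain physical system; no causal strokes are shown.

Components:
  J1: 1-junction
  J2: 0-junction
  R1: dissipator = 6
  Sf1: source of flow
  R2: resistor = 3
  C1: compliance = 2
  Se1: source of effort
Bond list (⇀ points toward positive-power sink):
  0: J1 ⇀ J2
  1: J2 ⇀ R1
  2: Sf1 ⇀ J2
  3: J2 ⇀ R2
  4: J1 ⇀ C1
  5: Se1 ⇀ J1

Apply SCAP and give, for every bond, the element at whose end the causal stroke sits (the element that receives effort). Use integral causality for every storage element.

β2 →Sf1  (Sf1 fixes flow; stroke at Sf1)
β5 →J1  (Se1 (Se) sets effort on bond)
β4 →J1  (C1: C, integral causality)
β0 →J2  (J1 needs exactly one f-in)
β1 →R1  (J2: bond 0 brought effort, rest push out)
β3 →R2  (0-jn J2 has e-setter on 0)

#0 stroke→J2
#1 stroke→R1
#2 stroke→Sf1
#3 stroke→R2
#4 stroke→J1
#5 stroke→J1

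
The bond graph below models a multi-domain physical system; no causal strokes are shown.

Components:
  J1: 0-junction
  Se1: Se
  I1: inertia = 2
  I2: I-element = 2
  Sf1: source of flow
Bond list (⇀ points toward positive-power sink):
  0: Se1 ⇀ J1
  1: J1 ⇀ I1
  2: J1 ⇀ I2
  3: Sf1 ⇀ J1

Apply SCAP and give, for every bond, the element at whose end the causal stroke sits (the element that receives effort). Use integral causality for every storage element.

#0 stroke→J1
#1 stroke→I1
#2 stroke→I2
#3 stroke→Sf1

b0 |J1  (Se1 (Se) sets effort on bond)
b3 |Sf1  (Sf1 fixes flow; stroke at Sf1)
b1 |I1  (J1: bond 0 brought effort, rest push out)
b2 |I2  (J1 effort already set via bond 0)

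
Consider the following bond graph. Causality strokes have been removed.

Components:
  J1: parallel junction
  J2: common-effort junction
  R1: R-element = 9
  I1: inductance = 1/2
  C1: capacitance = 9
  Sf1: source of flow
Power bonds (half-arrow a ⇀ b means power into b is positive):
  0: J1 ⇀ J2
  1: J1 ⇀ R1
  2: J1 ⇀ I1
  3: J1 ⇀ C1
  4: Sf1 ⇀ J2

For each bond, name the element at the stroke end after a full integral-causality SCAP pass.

β0 stroke at J2
β1 stroke at R1
β2 stroke at I1
β3 stroke at J1
β4 stroke at Sf1

β4 →Sf1  (source Sf1 imposes f)
β0 →J2  (J2 needs exactly one e-in)
β2 →I1  (prefer integral on I1)
β3 →J1  (C1 outputs effort q/C1)
β1 →R1  (common-e at J1 fixed by 3)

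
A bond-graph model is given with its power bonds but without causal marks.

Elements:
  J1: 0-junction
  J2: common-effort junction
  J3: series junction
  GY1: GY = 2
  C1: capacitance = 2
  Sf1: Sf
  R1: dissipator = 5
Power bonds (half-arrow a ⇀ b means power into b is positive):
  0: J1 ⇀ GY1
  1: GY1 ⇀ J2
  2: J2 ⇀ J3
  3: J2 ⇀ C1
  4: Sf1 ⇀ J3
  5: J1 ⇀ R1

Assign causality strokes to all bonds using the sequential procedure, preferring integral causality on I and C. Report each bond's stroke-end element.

#0 stroke at GY1
#1 stroke at GY1
#2 stroke at J3
#3 stroke at J2
#4 stroke at Sf1
#5 stroke at J1

bond 4 stroke→Sf1  (source Sf1 imposes f)
bond 2 stroke→J3  (J3: bond 4 brought flow, rest push out)
bond 3 stroke→J2  (C1: C, integral causality)
bond 1 stroke→GY1  (common-e at J2 fixed by 3)
bond 0 stroke→GY1  (GY GY1: same side as bond 1)
bond 5 stroke→J1  (J1: last free bond brings effort in)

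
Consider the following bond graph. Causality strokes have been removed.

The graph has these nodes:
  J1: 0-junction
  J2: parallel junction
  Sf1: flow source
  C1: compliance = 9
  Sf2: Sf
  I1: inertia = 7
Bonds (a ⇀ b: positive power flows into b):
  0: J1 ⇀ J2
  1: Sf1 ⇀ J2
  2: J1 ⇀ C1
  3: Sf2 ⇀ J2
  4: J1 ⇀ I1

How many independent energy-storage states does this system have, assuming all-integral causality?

b1 →Sf1  (source Sf1 imposes f)
b3 →Sf2  (source Sf2 imposes f)
b0 →J2  (J2: last free bond brings effort in)
b2 →J1  (C1 integral (e out))
b4 →I1  (common-e at J1 fixed by 2)

2  (C1, I1 all integral)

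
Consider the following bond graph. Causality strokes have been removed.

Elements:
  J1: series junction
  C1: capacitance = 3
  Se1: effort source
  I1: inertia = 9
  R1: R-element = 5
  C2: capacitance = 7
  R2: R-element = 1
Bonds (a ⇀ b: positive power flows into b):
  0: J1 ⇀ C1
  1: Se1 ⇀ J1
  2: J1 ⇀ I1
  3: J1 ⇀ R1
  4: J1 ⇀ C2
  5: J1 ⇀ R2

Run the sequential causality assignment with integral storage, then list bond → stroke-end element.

bond 0 →J1
bond 1 →J1
bond 2 →I1
bond 3 →J1
bond 4 →J1
bond 5 →J1

bond 1 →J1  (Se1 fixes effort; stroke away)
bond 0 →J1  (prefer integral on C1)
bond 2 →I1  (I1 integral (f out))
bond 3 →J1  (common-f at J1 fixed by 2)
bond 4 →J1  (common-f at J1 fixed by 2)
bond 5 →J1  (J1 flow already set via bond 2)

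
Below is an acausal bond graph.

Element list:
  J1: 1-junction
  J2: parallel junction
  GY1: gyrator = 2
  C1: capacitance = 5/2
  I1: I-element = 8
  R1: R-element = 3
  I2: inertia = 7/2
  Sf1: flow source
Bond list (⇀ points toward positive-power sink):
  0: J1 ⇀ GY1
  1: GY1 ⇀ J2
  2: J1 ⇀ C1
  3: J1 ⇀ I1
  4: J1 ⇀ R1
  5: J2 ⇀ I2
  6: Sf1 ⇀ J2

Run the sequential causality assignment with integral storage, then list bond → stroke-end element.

β0 |J1
β1 |J2
β2 |J1
β3 |I1
β4 |J1
β5 |I2
β6 |Sf1

#6 →Sf1  (Sf1 fixes flow; stroke at Sf1)
#2 →J1  (prefer integral on C1)
#3 →I1  (I1: I, integral causality)
#0 →J1  (J1: bond 3 brought flow, rest push out)
#4 →J1  (J1 flow already set via bond 3)
#1 →J2  (through GY1, causality inverts; strokes same side of GY1)
#5 →I2  (J2 effort already set via bond 1)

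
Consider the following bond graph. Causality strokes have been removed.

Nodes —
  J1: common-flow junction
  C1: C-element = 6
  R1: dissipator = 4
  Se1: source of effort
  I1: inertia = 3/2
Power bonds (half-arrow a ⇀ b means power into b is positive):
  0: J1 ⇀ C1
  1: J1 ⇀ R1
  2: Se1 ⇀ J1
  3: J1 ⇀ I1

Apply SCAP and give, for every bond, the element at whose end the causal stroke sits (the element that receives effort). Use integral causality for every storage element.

β2 →J1  (Se1 (Se) sets effort on bond)
β0 →J1  (C1 integral (e out))
β3 →I1  (prefer integral on I1)
β1 →J1  (1-jn J1 has f-setter on 3)

β0 →J1
β1 →J1
β2 →J1
β3 →I1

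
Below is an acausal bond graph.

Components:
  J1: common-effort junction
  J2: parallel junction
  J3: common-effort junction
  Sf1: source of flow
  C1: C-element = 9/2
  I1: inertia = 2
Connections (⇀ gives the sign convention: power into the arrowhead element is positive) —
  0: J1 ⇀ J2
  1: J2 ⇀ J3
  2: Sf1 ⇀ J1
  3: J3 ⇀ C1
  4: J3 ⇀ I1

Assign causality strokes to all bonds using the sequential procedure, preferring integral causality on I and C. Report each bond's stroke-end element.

b0 stroke at J1
b1 stroke at J2
b2 stroke at Sf1
b3 stroke at J3
b4 stroke at I1

bond 2 stroke at Sf1  (Sf1 (Sf) sets flow on bond)
bond 0 stroke at J1  (only one effort-in slot at J1)
bond 1 stroke at J2  (closing 0-jn rule on J2)
bond 3 stroke at J3  (C1 integral (e out))
bond 4 stroke at I1  (J3 effort already set via bond 3)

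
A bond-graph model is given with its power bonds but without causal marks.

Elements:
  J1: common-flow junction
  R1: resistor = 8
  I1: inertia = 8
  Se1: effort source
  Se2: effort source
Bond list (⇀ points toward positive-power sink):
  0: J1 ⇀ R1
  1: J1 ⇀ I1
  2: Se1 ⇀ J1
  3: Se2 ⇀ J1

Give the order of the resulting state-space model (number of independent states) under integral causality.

bond 2 stroke at J1  (Se1: effort source, stroke at far end)
bond 3 stroke at J1  (Se2 (Se) sets effort on bond)
bond 1 stroke at I1  (I1: I, integral causality)
bond 0 stroke at J1  (common-f at J1 fixed by 1)

1  (I1 all integral)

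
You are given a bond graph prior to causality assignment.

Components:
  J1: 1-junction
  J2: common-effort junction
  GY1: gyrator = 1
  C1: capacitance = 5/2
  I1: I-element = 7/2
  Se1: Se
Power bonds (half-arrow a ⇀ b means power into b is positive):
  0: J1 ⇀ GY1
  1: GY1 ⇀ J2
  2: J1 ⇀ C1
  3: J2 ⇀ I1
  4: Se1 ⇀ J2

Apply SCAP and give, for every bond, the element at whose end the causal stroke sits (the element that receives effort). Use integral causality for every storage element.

#4 |J2  (Se1 (Se) sets effort on bond)
#1 |GY1  (J2 effort already set via bond 4)
#3 |I1  (J2: bond 4 brought effort, rest push out)
#0 |GY1  (GY GY1: same side as bond 1)
#2 |J1  (J1 flow already set via bond 0)

#0 →GY1
#1 →GY1
#2 →J1
#3 →I1
#4 →J2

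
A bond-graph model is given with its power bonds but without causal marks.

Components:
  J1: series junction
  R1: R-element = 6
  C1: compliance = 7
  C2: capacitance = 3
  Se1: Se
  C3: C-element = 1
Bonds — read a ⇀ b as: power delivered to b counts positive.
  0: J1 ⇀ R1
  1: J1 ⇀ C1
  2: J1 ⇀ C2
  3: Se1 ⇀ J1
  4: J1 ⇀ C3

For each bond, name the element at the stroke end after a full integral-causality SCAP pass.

#0 |R1
#1 |J1
#2 |J1
#3 |J1
#4 |J1

β3 stroke at J1  (Se1: effort source, stroke at far end)
β1 stroke at J1  (C1: C, integral causality)
β2 stroke at J1  (C2: C, integral causality)
β4 stroke at J1  (C3 outputs effort q/C3)
β0 stroke at R1  (J1 needs exactly one f-in)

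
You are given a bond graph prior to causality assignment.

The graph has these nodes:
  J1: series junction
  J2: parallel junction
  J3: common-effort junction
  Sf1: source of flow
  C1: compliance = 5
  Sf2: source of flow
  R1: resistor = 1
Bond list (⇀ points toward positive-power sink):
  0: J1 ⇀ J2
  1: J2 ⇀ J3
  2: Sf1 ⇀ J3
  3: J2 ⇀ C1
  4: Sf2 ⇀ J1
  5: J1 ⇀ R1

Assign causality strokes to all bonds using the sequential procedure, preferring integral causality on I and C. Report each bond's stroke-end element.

bond 0 →J1
bond 1 →J3
bond 2 →Sf1
bond 3 →J2
bond 4 →Sf2
bond 5 →J1

#2 stroke→Sf1  (Sf1 (Sf) sets flow on bond)
#4 stroke→Sf2  (Sf2 fixes flow; stroke at Sf2)
#0 stroke→J1  (common-f at J1 fixed by 4)
#5 stroke→J1  (1-jn J1 has f-setter on 4)
#1 stroke→J3  (closing 0-jn rule on J3)
#3 stroke→J2  (J2 needs exactly one e-in)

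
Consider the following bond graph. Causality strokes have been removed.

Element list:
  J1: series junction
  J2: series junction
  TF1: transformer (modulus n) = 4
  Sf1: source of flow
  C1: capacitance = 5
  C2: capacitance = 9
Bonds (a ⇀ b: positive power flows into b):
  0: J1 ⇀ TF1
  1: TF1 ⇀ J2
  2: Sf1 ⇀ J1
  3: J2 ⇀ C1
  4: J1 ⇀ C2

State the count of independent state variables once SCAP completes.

β2 |Sf1  (Sf1 fixes flow; stroke at Sf1)
β0 |J1  (J1 flow already set via bond 2)
β4 |J1  (J1 flow already set via bond 2)
β1 |TF1  (TF TF1: opposite of bond 0)
β3 |J2  (common-f at J2 fixed by 1)

2  (C1, C2 all integral)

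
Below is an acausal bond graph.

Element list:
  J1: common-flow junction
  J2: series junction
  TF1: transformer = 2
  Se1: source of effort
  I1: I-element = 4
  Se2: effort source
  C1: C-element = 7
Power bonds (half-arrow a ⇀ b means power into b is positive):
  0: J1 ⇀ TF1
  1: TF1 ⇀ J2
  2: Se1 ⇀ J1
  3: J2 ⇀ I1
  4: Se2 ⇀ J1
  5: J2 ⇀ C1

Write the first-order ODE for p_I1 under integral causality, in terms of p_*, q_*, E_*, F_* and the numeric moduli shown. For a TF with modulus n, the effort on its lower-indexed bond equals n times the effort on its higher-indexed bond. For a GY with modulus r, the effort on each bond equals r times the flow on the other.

dp_I1/dt = E_Se1/2 + E_Se2/2 - q_C1/7

b2 stroke→J1  (Se1 (Se) sets effort on bond)
b4 stroke→J1  (Se2: effort source, stroke at far end)
b0 stroke→TF1  (closing 1-jn rule on J1)
b1 stroke→J2  (through TF1, causality passes straight; one stroke at TF1)
b3 stroke→I1  (I1 integral (f out))
b5 stroke→J2  (common-f at J2 fixed by 3)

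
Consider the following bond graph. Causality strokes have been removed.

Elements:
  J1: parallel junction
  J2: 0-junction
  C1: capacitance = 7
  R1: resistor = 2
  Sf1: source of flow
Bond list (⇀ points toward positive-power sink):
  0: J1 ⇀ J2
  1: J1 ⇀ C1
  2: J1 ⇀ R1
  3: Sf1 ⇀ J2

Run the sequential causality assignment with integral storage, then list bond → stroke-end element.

#0 |J2
#1 |J1
#2 |R1
#3 |Sf1

bond 3 stroke→Sf1  (source Sf1 imposes f)
bond 0 stroke→J2  (only one effort-in slot at J2)
bond 1 stroke→J1  (C1 outputs effort q/C1)
bond 2 stroke→R1  (0-jn J1 has e-setter on 1)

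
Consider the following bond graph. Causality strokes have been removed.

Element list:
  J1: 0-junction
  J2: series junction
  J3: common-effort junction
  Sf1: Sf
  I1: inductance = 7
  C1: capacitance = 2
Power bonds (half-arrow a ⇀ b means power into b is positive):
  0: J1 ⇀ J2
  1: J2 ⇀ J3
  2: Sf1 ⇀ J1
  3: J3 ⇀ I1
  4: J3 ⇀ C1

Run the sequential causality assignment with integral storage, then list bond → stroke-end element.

β0 |J1
β1 |J2
β2 |Sf1
β3 |I1
β4 |J3

bond 2 stroke→Sf1  (Sf1: flow source, stroke at near end)
bond 0 stroke→J1  (only one effort-in slot at J1)
bond 1 stroke→J2  (J2: bond 0 brought flow, rest push out)
bond 3 stroke→I1  (I1: I, integral causality)
bond 4 stroke→J3  (closing 0-jn rule on J3)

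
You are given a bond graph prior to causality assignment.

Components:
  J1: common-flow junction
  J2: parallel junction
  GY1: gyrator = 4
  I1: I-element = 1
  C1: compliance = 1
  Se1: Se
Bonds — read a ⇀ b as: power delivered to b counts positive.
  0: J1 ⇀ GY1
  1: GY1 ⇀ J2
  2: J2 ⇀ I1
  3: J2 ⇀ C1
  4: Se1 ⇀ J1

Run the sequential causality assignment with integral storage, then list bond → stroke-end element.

bond 0 |GY1
bond 1 |GY1
bond 2 |I1
bond 3 |J2
bond 4 |J1

β4 stroke→J1  (Se1 (Se) sets effort on bond)
β0 stroke→GY1  (J1 needs exactly one f-in)
β1 stroke→GY1  (GY1: gyrator matches bond 0)
β2 stroke→I1  (I1 integral (f out))
β3 stroke→J2  (J2 needs exactly one e-in)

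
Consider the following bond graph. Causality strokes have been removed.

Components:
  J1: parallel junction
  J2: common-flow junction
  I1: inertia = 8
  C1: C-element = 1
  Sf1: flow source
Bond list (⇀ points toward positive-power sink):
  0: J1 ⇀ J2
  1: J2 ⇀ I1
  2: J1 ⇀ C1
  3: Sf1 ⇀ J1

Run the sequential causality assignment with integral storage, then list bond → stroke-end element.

#3 stroke→Sf1  (Sf1 (Sf) sets flow on bond)
#1 stroke→I1  (I1 integral (f out))
#0 stroke→J2  (J2: bond 1 brought flow, rest push out)
#2 stroke→J1  (only one effort-in slot at J1)

#0 stroke→J2
#1 stroke→I1
#2 stroke→J1
#3 stroke→Sf1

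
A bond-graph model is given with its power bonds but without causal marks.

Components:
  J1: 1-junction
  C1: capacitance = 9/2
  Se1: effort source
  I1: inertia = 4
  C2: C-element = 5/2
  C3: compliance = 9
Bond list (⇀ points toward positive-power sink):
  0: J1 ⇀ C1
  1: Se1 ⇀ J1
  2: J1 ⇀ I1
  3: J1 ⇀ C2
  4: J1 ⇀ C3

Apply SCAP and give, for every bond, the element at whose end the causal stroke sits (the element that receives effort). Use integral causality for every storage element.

β0 stroke→J1
β1 stroke→J1
β2 stroke→I1
β3 stroke→J1
β4 stroke→J1

#1 stroke→J1  (Se1 fixes effort; stroke away)
#0 stroke→J1  (C1 integral (e out))
#2 stroke→I1  (I1: I, integral causality)
#3 stroke→J1  (J1: bond 2 brought flow, rest push out)
#4 stroke→J1  (common-f at J1 fixed by 2)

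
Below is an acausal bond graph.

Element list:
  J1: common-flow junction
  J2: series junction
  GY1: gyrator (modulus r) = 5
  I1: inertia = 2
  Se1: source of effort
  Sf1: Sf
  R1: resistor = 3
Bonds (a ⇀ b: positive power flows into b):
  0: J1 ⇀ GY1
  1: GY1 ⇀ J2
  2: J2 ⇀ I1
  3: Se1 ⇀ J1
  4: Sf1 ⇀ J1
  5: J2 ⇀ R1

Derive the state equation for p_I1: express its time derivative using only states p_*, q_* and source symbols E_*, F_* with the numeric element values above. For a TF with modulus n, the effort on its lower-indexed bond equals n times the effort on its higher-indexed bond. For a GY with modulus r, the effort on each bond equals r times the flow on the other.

dp_I1/dt = 5*F_Sf1 - 3*p_I1/2

#3 →J1  (Se1 (Se) sets effort on bond)
#4 →Sf1  (Sf1 (Sf) sets flow on bond)
#0 →J1  (J1: bond 4 brought flow, rest push out)
#1 →J2  (through GY1, causality inverts; strokes same side of GY1)
#2 →I1  (prefer integral on I1)
#5 →J2  (1-jn J2 has f-setter on 2)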